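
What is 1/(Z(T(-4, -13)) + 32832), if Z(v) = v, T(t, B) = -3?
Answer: 1/32829 ≈ 3.0461e-5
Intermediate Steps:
1/(Z(T(-4, -13)) + 32832) = 1/(-3 + 32832) = 1/32829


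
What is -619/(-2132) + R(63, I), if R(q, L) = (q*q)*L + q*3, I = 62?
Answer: 525041863/2132 ≈ 2.4627e+5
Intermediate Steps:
R(q, L) = 3*q + L*q² (R(q, L) = q²*L + 3*q = L*q² + 3*q = 3*q + L*q²)
-619/(-2132) + R(63, I) = -619/(-2132) + 63*(3 + 62*63) = -619*(-1/2132) + 63*(3 + 3906) = 619/2132 + 63*3909 = 619/2132 + 246267 = 525041863/2132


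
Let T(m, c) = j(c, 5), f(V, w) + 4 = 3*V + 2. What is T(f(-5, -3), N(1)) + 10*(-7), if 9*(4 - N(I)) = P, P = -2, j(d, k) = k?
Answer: -65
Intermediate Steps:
f(V, w) = -2 + 3*V (f(V, w) = -4 + (3*V + 2) = -4 + (2 + 3*V) = -2 + 3*V)
N(I) = 38/9 (N(I) = 4 - ⅑*(-2) = 4 + 2/9 = 38/9)
T(m, c) = 5
T(f(-5, -3), N(1)) + 10*(-7) = 5 + 10*(-7) = 5 - 70 = -65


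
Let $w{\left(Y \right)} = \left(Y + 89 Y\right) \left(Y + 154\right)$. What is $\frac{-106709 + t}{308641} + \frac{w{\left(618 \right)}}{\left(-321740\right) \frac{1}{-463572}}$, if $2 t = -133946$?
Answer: $\frac{307177286122677330}{4965107767} \approx 6.1867 \cdot 10^{7}$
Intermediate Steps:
$t = -66973$ ($t = \frac{1}{2} \left(-133946\right) = -66973$)
$w{\left(Y \right)} = 90 Y \left(154 + Y\right)$
$\frac{-106709 + t}{308641} + \frac{w{\left(618 \right)}}{\left(-321740\right) \frac{1}{-463572}} = \frac{-106709 - 66973}{308641} + \frac{90 \cdot 618 \left(154 + 618\right)}{\left(-321740\right) \frac{1}{-463572}} = \left(-173682\right) \frac{1}{308641} + \frac{90 \cdot 618 \cdot 772}{\left(-321740\right) \left(- \frac{1}{463572}\right)} = - \frac{173682}{308641} + \frac{42938640}{\frac{80435}{115893}} = - \frac{173682}{308641} + 42938640 \cdot \frac{115893}{80435} = - \frac{173682}{308641} + \frac{995257561104}{16087} = \frac{307177286122677330}{4965107767}$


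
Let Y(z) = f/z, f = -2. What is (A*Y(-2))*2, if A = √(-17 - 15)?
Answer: 8*I*√2 ≈ 11.314*I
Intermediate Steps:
A = 4*I*√2 (A = √(-32) = 4*I*√2 ≈ 5.6569*I)
Y(z) = -2/z
(A*Y(-2))*2 = ((4*I*√2)*(-2/(-2)))*2 = ((4*I*√2)*(-2*(-½)))*2 = ((4*I*√2)*1)*2 = (4*I*√2)*2 = 8*I*√2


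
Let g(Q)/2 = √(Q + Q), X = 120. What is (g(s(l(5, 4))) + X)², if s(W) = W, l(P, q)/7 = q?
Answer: 14624 + 960*√14 ≈ 18216.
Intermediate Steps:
l(P, q) = 7*q
g(Q) = 2*√2*√Q (g(Q) = 2*√(Q + Q) = 2*√(2*Q) = 2*(√2*√Q) = 2*√2*√Q)
(g(s(l(5, 4))) + X)² = (2*√2*√(7*4) + 120)² = (2*√2*√28 + 120)² = (2*√2*(2*√7) + 120)² = (4*√14 + 120)² = (120 + 4*√14)²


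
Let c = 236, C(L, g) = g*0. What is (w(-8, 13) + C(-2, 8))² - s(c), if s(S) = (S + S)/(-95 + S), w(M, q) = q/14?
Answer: -68683/27636 ≈ -2.4853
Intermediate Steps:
C(L, g) = 0
w(M, q) = q/14 (w(M, q) = q*(1/14) = q/14)
s(S) = 2*S/(-95 + S) (s(S) = (2*S)/(-95 + S) = 2*S/(-95 + S))
(w(-8, 13) + C(-2, 8))² - s(c) = ((1/14)*13 + 0)² - 2*236/(-95 + 236) = (13/14 + 0)² - 2*236/141 = (13/14)² - 2*236/141 = 169/196 - 1*472/141 = 169/196 - 472/141 = -68683/27636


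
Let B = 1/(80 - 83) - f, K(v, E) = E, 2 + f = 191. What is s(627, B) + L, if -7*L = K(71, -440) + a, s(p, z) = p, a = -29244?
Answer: 34073/7 ≈ 4867.6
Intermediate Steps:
f = 189 (f = -2 + 191 = 189)
B = -568/3 (B = 1/(80 - 83) - 1*189 = 1/(-3) - 189 = -⅓ - 189 = -568/3 ≈ -189.33)
L = 29684/7 (L = -(-440 - 29244)/7 = -⅐*(-29684) = 29684/7 ≈ 4240.6)
s(627, B) + L = 627 + 29684/7 = 34073/7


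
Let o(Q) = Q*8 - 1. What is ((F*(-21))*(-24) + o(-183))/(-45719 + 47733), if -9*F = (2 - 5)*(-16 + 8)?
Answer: -53/38 ≈ -1.3947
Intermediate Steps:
F = -8/3 (F = -(2 - 5)*(-16 + 8)/9 = -(-1)*(-8)/3 = -⅑*24 = -8/3 ≈ -2.6667)
o(Q) = -1 + 8*Q (o(Q) = 8*Q - 1 = -1 + 8*Q)
((F*(-21))*(-24) + o(-183))/(-45719 + 47733) = (-8/3*(-21)*(-24) + (-1 + 8*(-183)))/(-45719 + 47733) = (56*(-24) + (-1 - 1464))/2014 = (-1344 - 1465)*(1/2014) = -2809*1/2014 = -53/38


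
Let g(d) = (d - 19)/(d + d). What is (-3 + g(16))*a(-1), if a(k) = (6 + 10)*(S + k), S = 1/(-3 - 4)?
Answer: 396/7 ≈ 56.571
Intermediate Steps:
S = -1/7 (S = 1/(-7) = -1/7 ≈ -0.14286)
g(d) = (-19 + d)/(2*d) (g(d) = (-19 + d)/((2*d)) = (-19 + d)*(1/(2*d)) = (-19 + d)/(2*d))
a(k) = -16/7 + 16*k (a(k) = (6 + 10)*(-1/7 + k) = 16*(-1/7 + k) = -16/7 + 16*k)
(-3 + g(16))*a(-1) = (-3 + (1/2)*(-19 + 16)/16)*(-16/7 + 16*(-1)) = (-3 + (1/2)*(1/16)*(-3))*(-16/7 - 16) = (-3 - 3/32)*(-128/7) = -99/32*(-128/7) = 396/7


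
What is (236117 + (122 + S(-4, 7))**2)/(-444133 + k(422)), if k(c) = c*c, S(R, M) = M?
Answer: -252758/266049 ≈ -0.95004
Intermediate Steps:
k(c) = c**2
(236117 + (122 + S(-4, 7))**2)/(-444133 + k(422)) = (236117 + (122 + 7)**2)/(-444133 + 422**2) = (236117 + 129**2)/(-444133 + 178084) = (236117 + 16641)/(-266049) = 252758*(-1/266049) = -252758/266049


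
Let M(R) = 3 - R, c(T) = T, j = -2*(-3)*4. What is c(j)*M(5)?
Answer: -48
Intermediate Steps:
j = 24 (j = 6*4 = 24)
c(j)*M(5) = 24*(3 - 1*5) = 24*(3 - 5) = 24*(-2) = -48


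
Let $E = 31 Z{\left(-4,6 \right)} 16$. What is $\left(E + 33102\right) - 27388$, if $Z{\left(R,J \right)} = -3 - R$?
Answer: $6210$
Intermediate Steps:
$E = 496$ ($E = 31 \left(-3 - -4\right) 16 = 31 \left(-3 + 4\right) 16 = 31 \cdot 1 \cdot 16 = 31 \cdot 16 = 496$)
$\left(E + 33102\right) - 27388 = \left(496 + 33102\right) - 27388 = 33598 - 27388 = 6210$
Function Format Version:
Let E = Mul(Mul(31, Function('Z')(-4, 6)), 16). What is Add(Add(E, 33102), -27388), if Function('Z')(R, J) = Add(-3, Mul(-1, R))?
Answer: 6210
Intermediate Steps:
E = 496 (E = Mul(Mul(31, Add(-3, Mul(-1, -4))), 16) = Mul(Mul(31, Add(-3, 4)), 16) = Mul(Mul(31, 1), 16) = Mul(31, 16) = 496)
Add(Add(E, 33102), -27388) = Add(Add(496, 33102), -27388) = Add(33598, -27388) = 6210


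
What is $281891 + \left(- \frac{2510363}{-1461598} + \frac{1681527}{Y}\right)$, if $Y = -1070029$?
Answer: $\frac{440864291118303103}{1563952246342} \approx 2.8189 \cdot 10^{5}$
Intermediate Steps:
$281891 + \left(- \frac{2510363}{-1461598} + \frac{1681527}{Y}\right) = 281891 + \left(- \frac{2510363}{-1461598} + \frac{1681527}{-1070029}\right) = 281891 + \left(\left(-2510363\right) \left(- \frac{1}{1461598}\right) + 1681527 \left(- \frac{1}{1070029}\right)\right) = 281891 + \left(\frac{2510363}{1461598} - \frac{1681527}{1070029}\right) = 281891 + \frac{228444710381}{1563952246342} = \frac{440864291118303103}{1563952246342}$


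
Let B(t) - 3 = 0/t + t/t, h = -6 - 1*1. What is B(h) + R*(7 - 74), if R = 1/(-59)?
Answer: 303/59 ≈ 5.1356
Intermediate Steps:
h = -7 (h = -6 - 1 = -7)
B(t) = 4 (B(t) = 3 + (0/t + t/t) = 3 + (0 + 1) = 3 + 1 = 4)
R = -1/59 ≈ -0.016949
B(h) + R*(7 - 74) = 4 - (7 - 74)/59 = 4 - 1/59*(-67) = 4 + 67/59 = 303/59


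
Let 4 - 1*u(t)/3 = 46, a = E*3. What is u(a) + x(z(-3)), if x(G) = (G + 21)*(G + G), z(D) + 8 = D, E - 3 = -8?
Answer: -346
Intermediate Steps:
E = -5 (E = 3 - 8 = -5)
z(D) = -8 + D
x(G) = 2*G*(21 + G) (x(G) = (21 + G)*(2*G) = 2*G*(21 + G))
a = -15 (a = -5*3 = -15)
u(t) = -126 (u(t) = 12 - 3*46 = 12 - 138 = -126)
u(a) + x(z(-3)) = -126 + 2*(-8 - 3)*(21 + (-8 - 3)) = -126 + 2*(-11)*(21 - 11) = -126 + 2*(-11)*10 = -126 - 220 = -346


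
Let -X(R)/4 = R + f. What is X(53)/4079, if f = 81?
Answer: -536/4079 ≈ -0.13140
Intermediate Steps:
X(R) = -324 - 4*R (X(R) = -4*(R + 81) = -4*(81 + R) = -324 - 4*R)
X(53)/4079 = (-324 - 4*53)/4079 = (-324 - 212)*(1/4079) = -536*1/4079 = -536/4079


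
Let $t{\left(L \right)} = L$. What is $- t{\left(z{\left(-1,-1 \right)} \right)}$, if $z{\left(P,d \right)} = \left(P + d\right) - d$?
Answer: $1$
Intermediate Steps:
$z{\left(P,d \right)} = P$
$- t{\left(z{\left(-1,-1 \right)} \right)} = \left(-1\right) \left(-1\right) = 1$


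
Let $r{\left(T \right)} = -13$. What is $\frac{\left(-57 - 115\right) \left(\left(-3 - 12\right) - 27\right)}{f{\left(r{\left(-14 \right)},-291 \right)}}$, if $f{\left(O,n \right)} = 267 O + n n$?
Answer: $\frac{1204}{13535} \approx 0.088955$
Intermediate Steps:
$f{\left(O,n \right)} = n^{2} + 267 O$ ($f{\left(O,n \right)} = 267 O + n^{2} = n^{2} + 267 O$)
$\frac{\left(-57 - 115\right) \left(\left(-3 - 12\right) - 27\right)}{f{\left(r{\left(-14 \right)},-291 \right)}} = \frac{\left(-57 - 115\right) \left(\left(-3 - 12\right) - 27\right)}{\left(-291\right)^{2} + 267 \left(-13\right)} = \frac{\left(-172\right) \left(-15 - 27\right)}{84681 - 3471} = \frac{\left(-172\right) \left(-42\right)}{81210} = 7224 \cdot \frac{1}{81210} = \frac{1204}{13535}$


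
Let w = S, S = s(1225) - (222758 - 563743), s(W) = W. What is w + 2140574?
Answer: 2482784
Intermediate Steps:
S = 342210 (S = 1225 - (222758 - 563743) = 1225 - 1*(-340985) = 1225 + 340985 = 342210)
w = 342210
w + 2140574 = 342210 + 2140574 = 2482784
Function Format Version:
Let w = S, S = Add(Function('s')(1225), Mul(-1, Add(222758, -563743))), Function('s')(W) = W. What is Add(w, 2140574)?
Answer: 2482784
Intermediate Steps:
S = 342210 (S = Add(1225, Mul(-1, Add(222758, -563743))) = Add(1225, Mul(-1, -340985)) = Add(1225, 340985) = 342210)
w = 342210
Add(w, 2140574) = Add(342210, 2140574) = 2482784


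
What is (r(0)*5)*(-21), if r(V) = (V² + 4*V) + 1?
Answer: -105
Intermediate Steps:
r(V) = 1 + V² + 4*V
(r(0)*5)*(-21) = ((1 + 0² + 4*0)*5)*(-21) = ((1 + 0 + 0)*5)*(-21) = (1*5)*(-21) = 5*(-21) = -105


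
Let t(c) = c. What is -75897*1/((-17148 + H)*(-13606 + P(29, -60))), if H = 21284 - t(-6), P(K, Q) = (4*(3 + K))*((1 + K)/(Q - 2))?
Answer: 2352807/1754990252 ≈ 0.0013406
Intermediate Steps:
P(K, Q) = (1 + K)*(12 + 4*K)/(-2 + Q) (P(K, Q) = (12 + 4*K)*((1 + K)/(-2 + Q)) = (1 + K)*(12 + 4*K)/(-2 + Q))
H = 21290 (H = 21284 - 1*(-6) = 21284 + 6 = 21290)
-75897*1/((-17148 + H)*(-13606 + P(29, -60))) = -75897*1/((-17148 + 21290)*(-13606 + 4*(3 + 29² + 4*29)/(-2 - 60))) = -75897*1/(4142*(-13606 + 4*(3 + 841 + 116)/(-62))) = -75897*1/(4142*(-13606 + 4*(-1/62)*960)) = -75897*1/(4142*(-13606 - 1920/31)) = -75897/((-423706/31*4142)) = -75897/(-1754990252/31) = -75897*(-31/1754990252) = 2352807/1754990252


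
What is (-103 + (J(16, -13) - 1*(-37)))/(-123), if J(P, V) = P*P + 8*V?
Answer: -86/123 ≈ -0.69919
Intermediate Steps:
J(P, V) = P**2 + 8*V
(-103 + (J(16, -13) - 1*(-37)))/(-123) = (-103 + ((16**2 + 8*(-13)) - 1*(-37)))/(-123) = (-103 + ((256 - 104) + 37))*(-1/123) = (-103 + (152 + 37))*(-1/123) = (-103 + 189)*(-1/123) = 86*(-1/123) = -86/123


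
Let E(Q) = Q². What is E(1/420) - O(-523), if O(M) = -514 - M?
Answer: -1587599/176400 ≈ -9.0000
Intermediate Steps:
E(1/420) - O(-523) = (1/420)² - (-514 - 1*(-523)) = (1/420)² - (-514 + 523) = 1/176400 - 1*9 = 1/176400 - 9 = -1587599/176400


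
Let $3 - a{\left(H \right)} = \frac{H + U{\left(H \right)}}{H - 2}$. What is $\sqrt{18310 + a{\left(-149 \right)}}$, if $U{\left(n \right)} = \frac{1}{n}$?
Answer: $\frac{\sqrt{9269632660515}}{22499} \approx 135.32$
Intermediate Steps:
$a{\left(H \right)} = 3 - \frac{H + \frac{1}{H}}{-2 + H}$ ($a{\left(H \right)} = 3 - \frac{H + \frac{1}{H}}{H - 2} = 3 - \frac{H + \frac{1}{H}}{-2 + H}$)
$\sqrt{18310 + a{\left(-149 \right)}} = \sqrt{18310 + \frac{-1 - - 298 \left(3 - -149\right)}{\left(-149\right) \left(-2 - 149\right)}} = \sqrt{18310 - \frac{-1 - - 298 \left(3 + 149\right)}{149 \left(-151\right)}} = \sqrt{18310 - - \frac{-1 - \left(-298\right) 152}{22499}} = \sqrt{18310 - - \frac{-1 + 45296}{22499}} = \sqrt{18310 - \left(- \frac{1}{22499}\right) 45295} = \sqrt{18310 + \frac{45295}{22499}} = \sqrt{\frac{412001985}{22499}} = \frac{\sqrt{9269632660515}}{22499}$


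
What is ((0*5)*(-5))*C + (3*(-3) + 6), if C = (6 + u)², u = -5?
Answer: -3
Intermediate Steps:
C = 1 (C = (6 - 5)² = 1² = 1)
((0*5)*(-5))*C + (3*(-3) + 6) = ((0*5)*(-5))*1 + (3*(-3) + 6) = (0*(-5))*1 + (-9 + 6) = 0*1 - 3 = 0 - 3 = -3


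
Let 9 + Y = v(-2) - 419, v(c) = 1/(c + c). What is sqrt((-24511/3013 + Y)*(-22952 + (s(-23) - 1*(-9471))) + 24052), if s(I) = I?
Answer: 2*sqrt(13428872728433)/3013 ≈ 2432.5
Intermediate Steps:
v(c) = 1/(2*c)
Y = -1713/4 (Y = -9 + ((1/2)/(-2) - 419) = -9 + ((1/2)*(-1/2) - 419) = -9 + (-1/4 - 419) = -9 - 1677/4 = -1713/4 ≈ -428.25)
sqrt((-24511/3013 + Y)*(-22952 + (s(-23) - 1*(-9471))) + 24052) = sqrt((-24511/3013 - 1713/4)*(-22952 + (-23 - 1*(-9471))) + 24052) = sqrt((-24511*1/3013 - 1713/4)*(-22952 + (-23 + 9471)) + 24052) = sqrt((-24511/3013 - 1713/4)*(-22952 + 9448) + 24052) = sqrt(-5259313/12052*(-13504) + 24052) = sqrt(17755440688/3013 + 24052) = sqrt(17827909364/3013) = 2*sqrt(13428872728433)/3013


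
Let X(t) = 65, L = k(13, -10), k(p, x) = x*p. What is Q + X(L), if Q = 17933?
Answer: 17998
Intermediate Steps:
k(p, x) = p*x
L = -130 (L = 13*(-10) = -130)
Q + X(L) = 17933 + 65 = 17998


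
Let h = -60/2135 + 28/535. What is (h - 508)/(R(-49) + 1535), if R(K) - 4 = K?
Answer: -58022262/170191525 ≈ -0.34092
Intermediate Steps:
R(K) = 4 + K
h = 5536/228445 (h = -60*1/2135 + 28*(1/535) = -12/427 + 28/535 = 5536/228445 ≈ 0.024233)
(h - 508)/(R(-49) + 1535) = (5536/228445 - 508)/((4 - 49) + 1535) = -116044524/(228445*(-45 + 1535)) = -116044524/228445/1490 = -116044524/228445*1/1490 = -58022262/170191525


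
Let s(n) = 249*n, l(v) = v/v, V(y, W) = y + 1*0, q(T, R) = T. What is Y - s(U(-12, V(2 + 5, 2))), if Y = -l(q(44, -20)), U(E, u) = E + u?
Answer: 1244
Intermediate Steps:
V(y, W) = y (V(y, W) = y + 0 = y)
l(v) = 1
Y = -1 (Y = -1*1 = -1)
Y - s(U(-12, V(2 + 5, 2))) = -1 - 249*(-12 + (2 + 5)) = -1 - 249*(-12 + 7) = -1 - 249*(-5) = -1 - 1*(-1245) = -1 + 1245 = 1244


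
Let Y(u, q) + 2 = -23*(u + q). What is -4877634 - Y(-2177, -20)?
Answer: -4928163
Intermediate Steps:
Y(u, q) = -2 - 23*q - 23*u (Y(u, q) = -2 - 23*(u + q) = -2 - 23*(q + u) = -2 + (-23*q - 23*u) = -2 - 23*q - 23*u)
-4877634 - Y(-2177, -20) = -4877634 - (-2 - 23*(-20) - 23*(-2177)) = -4877634 - (-2 + 460 + 50071) = -4877634 - 1*50529 = -4877634 - 50529 = -4928163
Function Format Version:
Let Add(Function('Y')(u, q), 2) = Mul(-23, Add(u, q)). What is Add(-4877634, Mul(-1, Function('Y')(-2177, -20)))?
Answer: -4928163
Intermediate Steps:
Function('Y')(u, q) = Add(-2, Mul(-23, q), Mul(-23, u)) (Function('Y')(u, q) = Add(-2, Mul(-23, Add(u, q))) = Add(-2, Mul(-23, Add(q, u))) = Add(-2, Add(Mul(-23, q), Mul(-23, u))) = Add(-2, Mul(-23, q), Mul(-23, u)))
Add(-4877634, Mul(-1, Function('Y')(-2177, -20))) = Add(-4877634, Mul(-1, Add(-2, Mul(-23, -20), Mul(-23, -2177)))) = Add(-4877634, Mul(-1, Add(-2, 460, 50071))) = Add(-4877634, Mul(-1, 50529)) = Add(-4877634, -50529) = -4928163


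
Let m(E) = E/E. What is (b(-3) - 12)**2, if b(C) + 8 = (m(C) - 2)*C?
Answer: 289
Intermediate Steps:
m(E) = 1
b(C) = -8 - C (b(C) = -8 + (1 - 2)*C = -8 - C)
(b(-3) - 12)**2 = ((-8 - 1*(-3)) - 12)**2 = ((-8 + 3) - 12)**2 = (-5 - 12)**2 = (-17)**2 = 289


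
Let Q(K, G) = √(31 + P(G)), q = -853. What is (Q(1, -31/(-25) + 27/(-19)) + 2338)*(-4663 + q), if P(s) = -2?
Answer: -12896408 - 5516*√29 ≈ -1.2926e+7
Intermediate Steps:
Q(K, G) = √29 (Q(K, G) = √(31 - 2) = √29)
(Q(1, -31/(-25) + 27/(-19)) + 2338)*(-4663 + q) = (√29 + 2338)*(-4663 - 853) = (2338 + √29)*(-5516) = -12896408 - 5516*√29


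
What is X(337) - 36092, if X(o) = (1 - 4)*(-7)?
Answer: -36071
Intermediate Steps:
X(o) = 21 (X(o) = -3*(-7) = 21)
X(337) - 36092 = 21 - 36092 = -36071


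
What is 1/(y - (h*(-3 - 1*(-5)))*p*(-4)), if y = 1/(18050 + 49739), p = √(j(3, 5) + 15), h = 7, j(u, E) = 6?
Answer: -67789/302631272198975 + 257339517176*√21/302631272198975 ≈ 0.0038967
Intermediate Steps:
p = √21 (p = √(6 + 15) = √21 ≈ 4.5826)
y = 1/67789 ≈ 1.4752e-5
1/(y - (h*(-3 - 1*(-5)))*p*(-4)) = 1/(1/67789 - (7*(-3 - 1*(-5)))*√21*(-4)) = 1/(1/67789 - (7*(-3 + 5))*√21*(-4)) = 1/(1/67789 - (7*2)*√21*(-4)) = 1/(1/67789 - 14*√21*(-4)) = 1/(1/67789 - (-56)*√21) = 1/(1/67789 + 56*√21)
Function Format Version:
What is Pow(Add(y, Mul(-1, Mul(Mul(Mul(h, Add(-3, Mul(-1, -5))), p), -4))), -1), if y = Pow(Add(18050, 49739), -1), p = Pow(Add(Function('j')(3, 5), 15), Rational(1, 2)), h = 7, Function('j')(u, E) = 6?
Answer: Add(Rational(-67789, 302631272198975), Mul(Rational(257339517176, 302631272198975), Pow(21, Rational(1, 2)))) ≈ 0.0038967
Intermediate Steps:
p = Pow(21, Rational(1, 2)) (p = Pow(Add(6, 15), Rational(1, 2)) = Pow(21, Rational(1, 2)) ≈ 4.5826)
y = Rational(1, 67789) (y = Pow(67789, -1) = Rational(1, 67789) ≈ 1.4752e-5)
Pow(Add(y, Mul(-1, Mul(Mul(Mul(h, Add(-3, Mul(-1, -5))), p), -4))), -1) = Pow(Add(Rational(1, 67789), Mul(-1, Mul(Mul(Mul(7, Add(-3, Mul(-1, -5))), Pow(21, Rational(1, 2))), -4))), -1) = Pow(Add(Rational(1, 67789), Mul(-1, Mul(Mul(Mul(7, Add(-3, 5)), Pow(21, Rational(1, 2))), -4))), -1) = Pow(Add(Rational(1, 67789), Mul(-1, Mul(Mul(Mul(7, 2), Pow(21, Rational(1, 2))), -4))), -1) = Pow(Add(Rational(1, 67789), Mul(-1, Mul(Mul(14, Pow(21, Rational(1, 2))), -4))), -1) = Pow(Add(Rational(1, 67789), Mul(-1, Mul(-56, Pow(21, Rational(1, 2))))), -1) = Pow(Add(Rational(1, 67789), Mul(56, Pow(21, Rational(1, 2)))), -1)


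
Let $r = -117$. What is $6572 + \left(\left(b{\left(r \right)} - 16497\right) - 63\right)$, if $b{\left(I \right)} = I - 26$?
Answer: $-10131$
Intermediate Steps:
$b{\left(I \right)} = -26 + I$ ($b{\left(I \right)} = I - 26 = -26 + I$)
$6572 + \left(\left(b{\left(r \right)} - 16497\right) - 63\right) = 6572 - 16703 = -10131$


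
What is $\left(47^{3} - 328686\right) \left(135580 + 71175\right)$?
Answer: $-46491549565$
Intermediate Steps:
$\left(47^{3} - 328686\right) \left(135580 + 71175\right) = \left(103823 - 328686\right) 206755 = \left(-224863\right) 206755 = -46491549565$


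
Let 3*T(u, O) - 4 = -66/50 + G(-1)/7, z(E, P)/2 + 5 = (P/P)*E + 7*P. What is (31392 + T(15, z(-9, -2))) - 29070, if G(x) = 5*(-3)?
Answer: 1219144/525 ≈ 2322.2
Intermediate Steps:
G(x) = -15
z(E, P) = -10 + 2*E + 14*P (z(E, P) = -10 + 2*((P/P)*E + 7*P) = -10 + 2*(1*E + 7*P) = -10 + 2*(E + 7*P) = -10 + (2*E + 14*P) = -10 + 2*E + 14*P)
T(u, O) = 94/525 (T(u, O) = 4/3 + (-66/50 - 15/7)/3 = 4/3 + (-66*1/50 - 15*1/7)/3 = 4/3 + (-33/25 - 15/7)/3 = 4/3 + (1/3)*(-606/175) = 4/3 - 202/175 = 94/525)
(31392 + T(15, z(-9, -2))) - 29070 = (31392 + 94/525) - 29070 = 16480894/525 - 29070 = 1219144/525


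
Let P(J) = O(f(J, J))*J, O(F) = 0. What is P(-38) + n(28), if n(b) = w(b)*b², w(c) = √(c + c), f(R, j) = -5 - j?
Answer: 1568*√14 ≈ 5866.9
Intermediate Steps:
w(c) = √2*√c (w(c) = √(2*c) = √2*√c)
n(b) = √2*b^(5/2) (n(b) = (√2*√b)*b² = √2*b^(5/2))
P(J) = 0 (P(J) = 0*J = 0)
P(-38) + n(28) = 0 + √2*28^(5/2) = 0 + √2*(1568*√7) = 0 + 1568*√14 = 1568*√14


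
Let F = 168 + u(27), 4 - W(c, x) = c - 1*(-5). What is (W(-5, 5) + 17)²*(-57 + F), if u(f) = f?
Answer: 60858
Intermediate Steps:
W(c, x) = -1 - c (W(c, x) = 4 - (c - 1*(-5)) = 4 - (c + 5) = 4 - (5 + c) = 4 + (-5 - c) = -1 - c)
F = 195 (F = 168 + 27 = 195)
(W(-5, 5) + 17)²*(-57 + F) = ((-1 - 1*(-5)) + 17)²*(-57 + 195) = ((-1 + 5) + 17)²*138 = (4 + 17)²*138 = 21²*138 = 441*138 = 60858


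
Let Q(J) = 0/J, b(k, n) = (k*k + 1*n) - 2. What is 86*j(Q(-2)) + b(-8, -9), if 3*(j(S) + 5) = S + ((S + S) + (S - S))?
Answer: -377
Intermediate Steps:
b(k, n) = -2 + n + k² (b(k, n) = (k² + n) - 2 = (n + k²) - 2 = -2 + n + k²)
Q(J) = 0
j(S) = -5 + S (j(S) = -5 + (S + ((S + S) + (S - S)))/3 = -5 + (S + (2*S + 0))/3 = -5 + (S + 2*S)/3 = -5 + (3*S)/3 = -5 + S)
86*j(Q(-2)) + b(-8, -9) = 86*(-5 + 0) + (-2 - 9 + (-8)²) = 86*(-5) + (-2 - 9 + 64) = -430 + 53 = -377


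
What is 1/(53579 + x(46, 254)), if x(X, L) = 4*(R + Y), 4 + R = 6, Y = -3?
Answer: 1/53575 ≈ 1.8665e-5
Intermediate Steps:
R = 2 (R = -4 + 6 = 2)
x(X, L) = -4 (x(X, L) = 4*(2 - 3) = 4*(-1) = -4)
1/(53579 + x(46, 254)) = 1/(53579 - 4) = 1/53575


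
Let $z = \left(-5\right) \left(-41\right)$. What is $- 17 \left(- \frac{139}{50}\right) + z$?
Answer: $\frac{12613}{50} \approx 252.26$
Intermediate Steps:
$z = 205$
$- 17 \left(- \frac{139}{50}\right) + z = - 17 \left(- \frac{139}{50}\right) + 205 = - 17 \left(\left(-139\right) \frac{1}{50}\right) + 205 = \left(-17\right) \left(- \frac{139}{50}\right) + 205 = \frac{2363}{50} + 205 = \frac{12613}{50}$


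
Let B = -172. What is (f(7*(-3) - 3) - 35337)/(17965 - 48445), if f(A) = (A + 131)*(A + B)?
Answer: 56309/30480 ≈ 1.8474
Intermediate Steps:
f(A) = (-172 + A)*(131 + A) (f(A) = (A + 131)*(A - 172) = (131 + A)*(-172 + A) = (-172 + A)*(131 + A))
(f(7*(-3) - 3) - 35337)/(17965 - 48445) = ((-22532 + (7*(-3) - 3)² - 41*(7*(-3) - 3)) - 35337)/(17965 - 48445) = ((-22532 + (-21 - 3)² - 41*(-21 - 3)) - 35337)/(-30480) = ((-22532 + (-24)² - 41*(-24)) - 35337)*(-1/30480) = ((-22532 + 576 + 984) - 35337)*(-1/30480) = (-20972 - 35337)*(-1/30480) = -56309*(-1/30480) = 56309/30480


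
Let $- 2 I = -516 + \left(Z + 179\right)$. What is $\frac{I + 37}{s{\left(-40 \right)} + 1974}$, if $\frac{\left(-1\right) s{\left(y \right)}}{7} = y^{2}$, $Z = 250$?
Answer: $- \frac{23}{2636} \approx -0.0087253$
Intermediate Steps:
$s{\left(y \right)} = - 7 y^{2}$
$I = \frac{87}{2}$ ($I = - \frac{-516 + \left(250 + 179\right)}{2} = - \frac{-516 + 429}{2} = \left(- \frac{1}{2}\right) \left(-87\right) = \frac{87}{2} \approx 43.5$)
$\frac{I + 37}{s{\left(-40 \right)} + 1974} = \frac{\frac{87}{2} + 37}{- 7 \left(-40\right)^{2} + 1974} = \frac{161}{2 \left(\left(-7\right) 1600 + 1974\right)} = \frac{161}{2 \left(-11200 + 1974\right)} = \frac{161}{2 \left(-9226\right)} = \frac{161}{2} \left(- \frac{1}{9226}\right) = - \frac{23}{2636}$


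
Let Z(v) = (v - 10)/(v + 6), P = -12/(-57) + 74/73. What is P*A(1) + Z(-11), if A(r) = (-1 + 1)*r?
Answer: 21/5 ≈ 4.2000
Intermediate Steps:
A(r) = 0 (A(r) = 0*r = 0)
P = 1698/1387 (P = -12*(-1/57) + 74*(1/73) = 4/19 + 74/73 = 1698/1387 ≈ 1.2242)
Z(v) = (-10 + v)/(6 + v)
P*A(1) + Z(-11) = (1698/1387)*0 + (-10 - 11)/(6 - 11) = 0 - 21/(-5) = 0 - ⅕*(-21) = 0 + 21/5 = 21/5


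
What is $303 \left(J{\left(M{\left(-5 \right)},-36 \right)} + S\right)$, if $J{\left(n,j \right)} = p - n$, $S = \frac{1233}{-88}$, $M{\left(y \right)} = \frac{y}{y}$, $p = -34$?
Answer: $- \frac{1306839}{88} \approx -14850.0$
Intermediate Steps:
$M{\left(y \right)} = 1$
$S = - \frac{1233}{88}$ ($S = 1233 \left(- \frac{1}{88}\right) = - \frac{1233}{88} \approx -14.011$)
$J{\left(n,j \right)} = -34 - n$
$303 \left(J{\left(M{\left(-5 \right)},-36 \right)} + S\right) = 303 \left(\left(-34 - 1\right) - \frac{1233}{88}\right) = 303 \left(-35 - \frac{1233}{88}\right) = 303 \left(- \frac{4313}{88}\right) = - \frac{1306839}{88}$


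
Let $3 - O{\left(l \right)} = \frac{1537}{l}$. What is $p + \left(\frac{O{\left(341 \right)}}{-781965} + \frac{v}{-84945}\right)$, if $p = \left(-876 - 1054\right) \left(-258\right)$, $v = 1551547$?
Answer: $\frac{150376279342915009}{302007863619} \approx 4.9792 \cdot 10^{5}$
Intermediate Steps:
$O{\left(l \right)} = 3 - \frac{1537}{l}$
$p = 497940$ ($p = \left(-1930\right) \left(-258\right) = 497940$)
$p + \left(\frac{O{\left(341 \right)}}{-781965} + \frac{v}{-84945}\right) = 497940 + \left(\frac{3 - \frac{1537}{341}}{-781965} + \frac{1551547}{-84945}\right) = 497940 + \left(\left(3 - \frac{1537}{341}\right) \left(- \frac{1}{781965}\right) + 1551547 \left(- \frac{1}{84945}\right)\right) = 497940 - \left(\frac{1551547}{84945} - \left(3 - \frac{1537}{341}\right) \left(- \frac{1}{781965}\right)\right) = 497940 - \frac{5516267529851}{302007863619} = \frac{150376279342915009}{302007863619}$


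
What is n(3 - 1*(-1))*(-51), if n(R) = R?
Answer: -204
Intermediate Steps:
n(3 - 1*(-1))*(-51) = (3 - 1*(-1))*(-51) = (3 + 1)*(-51) = 4*(-51) = -204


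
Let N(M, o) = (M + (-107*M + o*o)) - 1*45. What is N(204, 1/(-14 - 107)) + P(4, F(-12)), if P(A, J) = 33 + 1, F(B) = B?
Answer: -316758034/14641 ≈ -21635.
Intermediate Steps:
N(M, o) = -45 + o**2 - 106*M (N(M, o) = (M + (-107*M + o**2)) - 45 = (M + (o**2 - 107*M)) - 45 = (o**2 - 106*M) - 45 = -45 + o**2 - 106*M)
P(A, J) = 34
N(204, 1/(-14 - 107)) + P(4, F(-12)) = (-45 + (1/(-14 - 107))**2 - 106*204) + 34 = (-45 + (1/(-121))**2 - 21624) + 34 = (-45 + (-1/121)**2 - 21624) + 34 = (-45 + 1/14641 - 21624) + 34 = -317255828/14641 + 34 = -316758034/14641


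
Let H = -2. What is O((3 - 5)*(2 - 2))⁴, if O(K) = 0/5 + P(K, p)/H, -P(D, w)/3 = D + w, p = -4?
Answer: 1296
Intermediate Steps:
P(D, w) = -3*D - 3*w (P(D, w) = -3*(D + w) = -3*D - 3*w)
O(K) = -6 + 3*K/2 (O(K) = 0/5 + (-3*K - 3*(-4))/(-2) = 0*(⅕) + (-3*K + 12)*(-½) = 0 + (12 - 3*K)*(-½) = 0 + (-6 + 3*K/2) = -6 + 3*K/2)
O((3 - 5)*(2 - 2))⁴ = (-6 + 3*((3 - 5)*(2 - 2))/2)⁴ = (-6 + 3*(-2*0)/2)⁴ = (-6 + (3/2)*0)⁴ = (-6 + 0)⁴ = (-6)⁴ = 1296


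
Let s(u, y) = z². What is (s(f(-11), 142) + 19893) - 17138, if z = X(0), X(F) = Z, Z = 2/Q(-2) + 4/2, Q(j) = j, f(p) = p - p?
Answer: 2756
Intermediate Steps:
f(p) = 0
Z = 1 (Z = 2/(-2) + 4/2 = 2*(-½) + 4*(½) = -1 + 2 = 1)
X(F) = 1
z = 1
s(u, y) = 1 (s(u, y) = 1² = 1)
(s(f(-11), 142) + 19893) - 17138 = (1 + 19893) - 17138 = 19894 - 17138 = 2756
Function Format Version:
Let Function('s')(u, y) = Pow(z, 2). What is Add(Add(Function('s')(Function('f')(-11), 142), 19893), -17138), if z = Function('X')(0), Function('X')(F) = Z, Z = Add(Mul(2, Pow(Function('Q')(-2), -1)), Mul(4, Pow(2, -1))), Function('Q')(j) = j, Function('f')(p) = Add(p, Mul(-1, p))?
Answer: 2756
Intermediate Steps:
Function('f')(p) = 0
Z = 1 (Z = Add(Mul(2, Pow(-2, -1)), Mul(4, Pow(2, -1))) = Add(Mul(2, Rational(-1, 2)), Mul(4, Rational(1, 2))) = Add(-1, 2) = 1)
Function('X')(F) = 1
z = 1
Function('s')(u, y) = 1 (Function('s')(u, y) = Pow(1, 2) = 1)
Add(Add(Function('s')(Function('f')(-11), 142), 19893), -17138) = Add(Add(1, 19893), -17138) = Add(19894, -17138) = 2756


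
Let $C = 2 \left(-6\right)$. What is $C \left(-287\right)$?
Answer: $3444$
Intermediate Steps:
$C = -12$
$C \left(-287\right) = \left(-12\right) \left(-287\right) = 3444$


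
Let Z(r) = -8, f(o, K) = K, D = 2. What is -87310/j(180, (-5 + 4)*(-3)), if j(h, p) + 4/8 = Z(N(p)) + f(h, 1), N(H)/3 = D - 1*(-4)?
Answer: 34924/3 ≈ 11641.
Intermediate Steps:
N(H) = 18 (N(H) = 3*(2 - 1*(-4)) = 3*(2 + 4) = 3*6 = 18)
j(h, p) = -15/2 (j(h, p) = -½ + (-8 + 1) = -½ - 7 = -15/2)
-87310/j(180, (-5 + 4)*(-3)) = -87310/(-15/2) = -87310*(-2/15) = 34924/3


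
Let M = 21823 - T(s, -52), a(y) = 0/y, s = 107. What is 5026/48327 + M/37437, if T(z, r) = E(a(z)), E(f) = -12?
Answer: 414459469/603072633 ≈ 0.68725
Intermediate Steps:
a(y) = 0
T(z, r) = -12
M = 21835 (M = 21823 - 1*(-12) = 21823 + 12 = 21835)
5026/48327 + M/37437 = 5026/48327 + 21835/37437 = 414459469/603072633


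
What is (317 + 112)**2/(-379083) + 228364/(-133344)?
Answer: -9259139443/4212370296 ≈ -2.1981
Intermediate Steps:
(317 + 112)**2/(-379083) + 228364/(-133344) = 429**2*(-1/379083) + 228364*(-1/133344) = 184041*(-1/379083) - 57091/33336 = -61347/126361 - 57091/33336 = -9259139443/4212370296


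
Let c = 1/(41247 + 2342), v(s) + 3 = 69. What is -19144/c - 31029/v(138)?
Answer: -18358302295/22 ≈ -8.3447e+8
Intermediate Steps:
v(s) = 66 (v(s) = -3 + 69 = 66)
c = 1/43589 ≈ 2.2942e-5
-19144/c - 31029/v(138) = -19144/1/43589 - 31029/66 = -19144*43589 - 31029*1/66 = -834467816 - 10343/22 = -18358302295/22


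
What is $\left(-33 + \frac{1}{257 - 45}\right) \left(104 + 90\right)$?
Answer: $- \frac{678515}{106} \approx -6401.1$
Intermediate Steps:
$\left(-33 + \frac{1}{257 - 45}\right) \left(104 + 90\right) = \left(-33 + \frac{1}{212}\right) 194 = \left(- \frac{6995}{212}\right) 194 = - \frac{678515}{106}$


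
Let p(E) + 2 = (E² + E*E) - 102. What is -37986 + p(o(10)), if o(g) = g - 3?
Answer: -37992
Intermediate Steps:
o(g) = -3 + g
p(E) = -104 + 2*E² (p(E) = -2 + ((E² + E*E) - 102) = -2 + ((E² + E²) - 102) = -2 + (2*E² - 102) = -2 + (-102 + 2*E²) = -104 + 2*E²)
-37986 + p(o(10)) = -37986 + (-104 + 2*(-3 + 10)²) = -37986 + (-104 + 2*7²) = -37986 + (-104 + 2*49) = -37986 + (-104 + 98) = -37986 - 6 = -37992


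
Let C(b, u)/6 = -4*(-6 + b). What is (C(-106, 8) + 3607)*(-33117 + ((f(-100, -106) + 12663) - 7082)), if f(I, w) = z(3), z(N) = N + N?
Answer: -173301350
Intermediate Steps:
C(b, u) = 144 - 24*b (C(b, u) = 6*(-4*(-6 + b)) = 6*(24 - 4*b) = 144 - 24*b)
z(N) = 2*N
f(I, w) = 6 (f(I, w) = 2*3 = 6)
(C(-106, 8) + 3607)*(-33117 + ((f(-100, -106) + 12663) - 7082)) = ((144 - 24*(-106)) + 3607)*(-33117 + ((6 + 12663) - 7082)) = ((144 + 2544) + 3607)*(-33117 + (12669 - 7082)) = (2688 + 3607)*(-33117 + 5587) = 6295*(-27530) = -173301350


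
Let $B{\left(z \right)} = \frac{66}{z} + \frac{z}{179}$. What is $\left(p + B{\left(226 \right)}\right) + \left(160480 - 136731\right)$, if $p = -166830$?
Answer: $- \frac{2894067942}{20227} \approx -1.4308 \cdot 10^{5}$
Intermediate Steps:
$B{\left(z \right)} = \frac{66}{z} + \frac{z}{179}$ ($B{\left(z \right)} = \frac{66}{z} + z \frac{1}{179} = \frac{66}{z} + \frac{z}{179}$)
$\left(p + B{\left(226 \right)}\right) + \left(160480 - 136731\right) = \left(-166830 + \left(\frac{66}{226} + \frac{1}{179} \cdot 226\right)\right) + \left(160480 - 136731\right) = \left(-166830 + \left(66 \cdot \frac{1}{226} + \frac{226}{179}\right)\right) + \left(160480 - 136731\right) = \left(-166830 + \left(\frac{33}{113} + \frac{226}{179}\right)\right) + 23749 = \left(-166830 + \frac{31445}{20227}\right) + 23749 = - \frac{3374438965}{20227} + 23749 = - \frac{2894067942}{20227}$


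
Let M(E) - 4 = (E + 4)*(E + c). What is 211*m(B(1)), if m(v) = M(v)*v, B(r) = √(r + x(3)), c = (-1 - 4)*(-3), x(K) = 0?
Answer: 17724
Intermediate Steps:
c = 15 (c = -5*(-3) = 15)
B(r) = √r (B(r) = √(r + 0) = √r)
M(E) = 4 + (4 + E)*(15 + E) (M(E) = 4 + (E + 4)*(E + 15) = 4 + (4 + E)*(15 + E))
m(v) = v*(64 + v² + 19*v) (m(v) = (64 + v² + 19*v)*v = v*(64 + v² + 19*v))
211*m(B(1)) = 211*(√1*(64 + (√1)² + 19*√1)) = 211*(1*(64 + 1² + 19*1)) = 211*(1*(64 + 1 + 19)) = 211*(1*84) = 211*84 = 17724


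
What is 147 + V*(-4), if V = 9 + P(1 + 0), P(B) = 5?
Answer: 91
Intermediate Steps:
V = 14 (V = 9 + 5 = 14)
147 + V*(-4) = 147 + 14*(-4) = 147 - 56 = 91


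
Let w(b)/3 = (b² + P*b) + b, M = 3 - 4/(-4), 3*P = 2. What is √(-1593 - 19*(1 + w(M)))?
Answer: 22*I*√6 ≈ 53.889*I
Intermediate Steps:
P = ⅔ (P = (⅓)*2 = ⅔ ≈ 0.66667)
M = 4 (M = 3 - 4*(-¼) = 3 + 1 = 4)
w(b) = 3*b² + 5*b (w(b) = 3*((b² + 2*b/3) + b) = 3*(b² + 5*b/3) = 3*b² + 5*b)
√(-1593 - 19*(1 + w(M))) = √(-1593 - 19*(1 + 4*(5 + 3*4))) = √(-1593 - 19*(1 + 4*(5 + 12))) = √(-1593 - 19*(1 + 4*17)) = √(-1593 - 19*(1 + 68)) = √(-1593 - 19*69) = √(-1593 - 1311) = √(-2904) = 22*I*√6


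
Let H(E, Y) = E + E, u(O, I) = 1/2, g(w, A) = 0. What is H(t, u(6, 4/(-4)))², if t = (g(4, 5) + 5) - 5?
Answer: 0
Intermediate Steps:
u(O, I) = ½
t = 0 (t = (0 + 5) - 5 = 5 - 5 = 0)
H(E, Y) = 2*E
H(t, u(6, 4/(-4)))² = (2*0)² = 0² = 0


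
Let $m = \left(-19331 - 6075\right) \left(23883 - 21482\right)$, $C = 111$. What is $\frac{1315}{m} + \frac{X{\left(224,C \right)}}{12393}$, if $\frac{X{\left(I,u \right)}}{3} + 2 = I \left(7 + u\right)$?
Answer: $\frac{537406480105}{83996732862} \approx 6.3979$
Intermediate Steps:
$m = -60999806$ ($m = \left(-25406\right) 2401 = -60999806$)
$X{\left(I,u \right)} = -6 + 3 I \left(7 + u\right)$
$\frac{1315}{m} + \frac{X{\left(224,C \right)}}{12393} = \frac{1315}{-60999806} + \frac{-6 + 21 \cdot 224 + 3 \cdot 224 \cdot 111}{12393} = 1315 \left(- \frac{1}{60999806}\right) + \left(-6 + 4704 + 74592\right) \frac{1}{12393} = - \frac{1315}{60999806} + 79290 \cdot \frac{1}{12393} = - \frac{1315}{60999806} + \frac{8810}{1377} = \frac{537406480105}{83996732862}$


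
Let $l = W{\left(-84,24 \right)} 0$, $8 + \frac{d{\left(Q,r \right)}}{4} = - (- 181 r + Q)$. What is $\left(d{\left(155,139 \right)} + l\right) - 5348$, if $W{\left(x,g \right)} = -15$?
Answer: $94636$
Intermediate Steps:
$d{\left(Q,r \right)} = -32 - 4 Q + 724 r$ ($d{\left(Q,r \right)} = -32 + 4 \left(- (- 181 r + Q)\right) = -32 + 4 \left(- (Q - 181 r)\right) = -32 + 4 \left(- Q + 181 r\right) = -32 - \left(- 724 r + 4 Q\right) = -32 - 4 Q + 724 r$)
$l = 0$ ($l = \left(-15\right) 0 = 0$)
$\left(d{\left(155,139 \right)} + l\right) - 5348 = \left(\left(-32 - 620 + 724 \cdot 139\right) + 0\right) - 5348 = \left(\left(-32 - 620 + 100636\right) + 0\right) - 5348 = \left(99984 + 0\right) - 5348 = 99984 - 5348 = 94636$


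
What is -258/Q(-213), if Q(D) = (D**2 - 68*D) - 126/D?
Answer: -6106/1416535 ≈ -0.0043105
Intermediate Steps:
Q(D) = D**2 - 126/D - 68*D
-258/Q(-213) = -258*(-213/(-126 + (-213)**2*(-68 - 213))) = -258*(-213/(-126 + 45369*(-281))) = -258*(-213/(-126 - 12748689)) = -258/((-1/213*(-12748815))) = -258/4249605/71 = -258*71/4249605 = -6106/1416535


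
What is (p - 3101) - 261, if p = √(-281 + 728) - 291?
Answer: -3653 + √447 ≈ -3631.9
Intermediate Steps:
p = -291 + √447 (p = √447 - 291 = -291 + √447 ≈ -269.86)
(p - 3101) - 261 = ((-291 + √447) - 3101) - 261 = (-3392 + √447) - 261 = -3653 + √447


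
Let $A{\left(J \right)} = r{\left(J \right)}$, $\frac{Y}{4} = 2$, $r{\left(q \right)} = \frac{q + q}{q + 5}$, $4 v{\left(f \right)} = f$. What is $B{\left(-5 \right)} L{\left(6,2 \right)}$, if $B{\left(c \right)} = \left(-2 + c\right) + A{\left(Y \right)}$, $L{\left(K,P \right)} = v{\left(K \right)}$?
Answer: $- \frac{225}{26} \approx -8.6538$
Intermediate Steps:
$v{\left(f \right)} = \frac{f}{4}$
$r{\left(q \right)} = \frac{2 q}{5 + q}$
$Y = 8$ ($Y = 4 \cdot 2 = 8$)
$A{\left(J \right)} = \frac{2 J}{5 + J}$
$L{\left(K,P \right)} = \frac{K}{4}$
$B{\left(c \right)} = - \frac{10}{13} + c$ ($B{\left(c \right)} = \left(-2 + c\right) + 2 \cdot 8 \frac{1}{5 + 8} = \left(-2 + c\right) + 2 \cdot 8 \cdot \frac{1}{13} = \left(-2 + c\right) + \frac{16}{13} = - \frac{10}{13} + c$)
$B{\left(-5 \right)} L{\left(6,2 \right)} = \left(- \frac{10}{13} - 5\right) \frac{1}{4} \cdot 6 = \left(- \frac{75}{13}\right) \frac{3}{2} = - \frac{225}{26}$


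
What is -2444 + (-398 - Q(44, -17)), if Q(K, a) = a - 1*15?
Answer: -2810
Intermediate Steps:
Q(K, a) = -15 + a (Q(K, a) = a - 15 = -15 + a)
-2444 + (-398 - Q(44, -17)) = -2444 + (-398 - (-15 - 17)) = -2444 + (-398 - 1*(-32)) = -2444 + (-398 + 32) = -2444 - 366 = -2810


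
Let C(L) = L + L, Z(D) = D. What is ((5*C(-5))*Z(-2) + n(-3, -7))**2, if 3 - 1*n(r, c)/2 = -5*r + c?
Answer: 8100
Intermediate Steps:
C(L) = 2*L
n(r, c) = 6 - 2*c + 10*r (n(r, c) = 6 - 2*(-5*r + c) = 6 - 2*(c - 5*r) = 6 + (-2*c + 10*r) = 6 - 2*c + 10*r)
((5*C(-5))*Z(-2) + n(-3, -7))**2 = ((5*(2*(-5)))*(-2) + (6 - 2*(-7) + 10*(-3)))**2 = ((5*(-10))*(-2) + (6 + 14 - 30))**2 = (-50*(-2) - 10)**2 = (100 - 10)**2 = 90**2 = 8100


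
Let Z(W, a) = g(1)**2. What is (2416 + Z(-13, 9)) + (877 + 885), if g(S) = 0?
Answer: 4178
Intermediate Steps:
Z(W, a) = 0 (Z(W, a) = 0**2 = 0)
(2416 + Z(-13, 9)) + (877 + 885) = (2416 + 0) + (877 + 885) = 2416 + 1762 = 4178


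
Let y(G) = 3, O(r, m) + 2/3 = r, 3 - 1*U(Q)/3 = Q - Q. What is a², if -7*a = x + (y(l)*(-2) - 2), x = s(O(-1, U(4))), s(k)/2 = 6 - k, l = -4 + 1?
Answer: 484/441 ≈ 1.0975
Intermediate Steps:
U(Q) = 9 (U(Q) = 9 - 3*(Q - Q) = 9 - 3*0 = 9 + 0 = 9)
O(r, m) = -⅔ + r
l = -3
s(k) = 12 - 2*k (s(k) = 2*(6 - k) = 12 - 2*k)
x = 46/3 (x = 12 - 2*(-⅔ - 1) = 12 - 2*(-5/3) = 12 + 10/3 = 46/3 ≈ 15.333)
a = -22/21 (a = -(46/3 + (3*(-2) - 2))/7 = -(46/3 + (-6 - 2))/7 = -(46/3 - 8)/7 = -⅐*22/3 = -22/21 ≈ -1.0476)
a² = (-22/21)² = 484/441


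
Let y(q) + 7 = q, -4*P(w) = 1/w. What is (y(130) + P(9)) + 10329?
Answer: 376271/36 ≈ 10452.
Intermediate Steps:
P(w) = -1/(4*w)
y(q) = -7 + q
(y(130) + P(9)) + 10329 = ((-7 + 130) - 1/4/9) + 10329 = (123 - 1/4*1/9) + 10329 = (123 - 1/36) + 10329 = 4427/36 + 10329 = 376271/36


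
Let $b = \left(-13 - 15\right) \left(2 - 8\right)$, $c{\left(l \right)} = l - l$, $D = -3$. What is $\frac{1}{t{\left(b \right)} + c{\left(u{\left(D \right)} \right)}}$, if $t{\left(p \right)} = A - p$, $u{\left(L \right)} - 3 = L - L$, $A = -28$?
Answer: $- \frac{1}{196} \approx -0.005102$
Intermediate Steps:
$u{\left(L \right)} = 3$ ($u{\left(L \right)} = 3 + \left(L - L\right) = 3 + 0 = 3$)
$c{\left(l \right)} = 0$
$b = 168$ ($b = \left(-28\right) \left(-6\right) = 168$)
$t{\left(p \right)} = -28 - p$
$\frac{1}{t{\left(b \right)} + c{\left(u{\left(D \right)} \right)}} = \frac{1}{\left(-28 - 168\right) + 0} = \frac{1}{-196 + 0} = \frac{1}{-196} = - \frac{1}{196}$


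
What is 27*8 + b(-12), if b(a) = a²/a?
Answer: 204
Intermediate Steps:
b(a) = a
27*8 + b(-12) = 27*8 - 12 = 216 - 12 = 204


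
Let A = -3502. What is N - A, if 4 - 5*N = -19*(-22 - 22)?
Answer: 16678/5 ≈ 3335.6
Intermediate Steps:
N = -832/5 (N = ⅘ - (-19)*(-22 - 22)/5 = ⅘ - (-19)*(-44)/5 = ⅘ - ⅕*836 = ⅘ - 836/5 = -832/5 ≈ -166.40)
N - A = -832/5 - 1*(-3502) = -832/5 + 3502 = 16678/5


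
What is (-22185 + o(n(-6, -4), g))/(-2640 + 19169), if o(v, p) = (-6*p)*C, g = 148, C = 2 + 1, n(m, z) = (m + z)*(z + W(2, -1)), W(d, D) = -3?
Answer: -24849/16529 ≈ -1.5034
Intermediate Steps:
n(m, z) = (-3 + z)*(m + z) (n(m, z) = (m + z)*(z - 3) = (m + z)*(-3 + z) = (-3 + z)*(m + z))
C = 3
o(v, p) = -18*p (o(v, p) = -6*p*3 = -18*p)
(-22185 + o(n(-6, -4), g))/(-2640 + 19169) = (-22185 - 18*148)/(-2640 + 19169) = (-22185 - 2664)/16529 = -24849*1/16529 = -24849/16529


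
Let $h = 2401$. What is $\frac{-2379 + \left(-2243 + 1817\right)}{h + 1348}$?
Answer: $- \frac{2805}{3749} \approx -0.7482$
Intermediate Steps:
$\frac{-2379 + \left(-2243 + 1817\right)}{h + 1348} = \frac{-2379 + \left(-2243 + 1817\right)}{2401 + 1348} = \frac{-2379 - 426}{3749} = \left(-2805\right) \frac{1}{3749} = - \frac{2805}{3749}$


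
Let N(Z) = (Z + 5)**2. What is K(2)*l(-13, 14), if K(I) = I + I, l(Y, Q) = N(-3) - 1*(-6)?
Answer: 40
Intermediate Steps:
N(Z) = (5 + Z)**2
l(Y, Q) = 10 (l(Y, Q) = (5 - 3)**2 - 1*(-6) = 2**2 + 6 = 4 + 6 = 10)
K(I) = 2*I
K(2)*l(-13, 14) = (2*2)*10 = 4*10 = 40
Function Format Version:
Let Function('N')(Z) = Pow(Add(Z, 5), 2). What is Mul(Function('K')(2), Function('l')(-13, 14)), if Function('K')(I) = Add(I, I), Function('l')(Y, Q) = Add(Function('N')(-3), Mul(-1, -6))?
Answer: 40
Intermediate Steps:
Function('N')(Z) = Pow(Add(5, Z), 2)
Function('l')(Y, Q) = 10 (Function('l')(Y, Q) = Add(Pow(Add(5, -3), 2), Mul(-1, -6)) = Add(Pow(2, 2), 6) = Add(4, 6) = 10)
Function('K')(I) = Mul(2, I)
Mul(Function('K')(2), Function('l')(-13, 14)) = Mul(Mul(2, 2), 10) = Mul(4, 10) = 40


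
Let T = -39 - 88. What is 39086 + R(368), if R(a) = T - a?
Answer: 38591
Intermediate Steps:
T = -127
R(a) = -127 - a
39086 + R(368) = 39086 + (-127 - 1*368) = 39086 + (-127 - 368) = 39086 - 495 = 38591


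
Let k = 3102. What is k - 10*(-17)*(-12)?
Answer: 1062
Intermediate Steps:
k - 10*(-17)*(-12) = 3102 - 10*(-17)*(-12) = 3102 + 170*(-12) = 3102 - 2040 = 1062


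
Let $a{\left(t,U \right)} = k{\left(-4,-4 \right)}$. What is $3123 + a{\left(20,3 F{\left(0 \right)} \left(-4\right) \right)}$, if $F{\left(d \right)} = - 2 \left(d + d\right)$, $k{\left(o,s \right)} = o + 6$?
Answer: $3125$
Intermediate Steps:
$k{\left(o,s \right)} = 6 + o$
$F{\left(d \right)} = - 4 d$ ($F{\left(d \right)} = - 2 \cdot 2 d = - 4 d$)
$a{\left(t,U \right)} = 2$ ($a{\left(t,U \right)} = 6 - 4 = 2$)
$3123 + a{\left(20,3 F{\left(0 \right)} \left(-4\right) \right)} = 3123 + 2 = 3125$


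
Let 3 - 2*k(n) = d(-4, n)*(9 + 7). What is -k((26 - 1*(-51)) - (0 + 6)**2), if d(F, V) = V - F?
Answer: 717/2 ≈ 358.50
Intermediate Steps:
k(n) = -61/2 - 8*n (k(n) = 3/2 - (n - 1*(-4))*(9 + 7)/2 = 3/2 - (n + 4)*16/2 = 3/2 - (4 + n)*16/2 = 3/2 - (64 + 16*n)/2 = 3/2 + (-32 - 8*n) = -61/2 - 8*n)
-k((26 - 1*(-51)) - (0 + 6)**2) = -(-61/2 - 8*((26 - 1*(-51)) - (0 + 6)**2)) = -(-61/2 - 8*((26 + 51) - 1*6**2)) = -(-61/2 - 8*(77 - 1*36)) = -(-61/2 - 8*(77 - 36)) = -(-61/2 - 8*41) = -(-61/2 - 328) = -1*(-717/2) = 717/2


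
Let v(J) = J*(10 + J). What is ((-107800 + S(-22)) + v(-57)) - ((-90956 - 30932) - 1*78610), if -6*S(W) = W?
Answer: 286142/3 ≈ 95381.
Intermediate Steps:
S(W) = -W/6
((-107800 + S(-22)) + v(-57)) - ((-90956 - 30932) - 1*78610) = ((-107800 - ⅙*(-22)) - 57*(10 - 57)) - ((-90956 - 30932) - 1*78610) = ((-107800 + 11/3) - 57*(-47)) - (-121888 - 78610) = (-323389/3 + 2679) - 1*(-200498) = -315352/3 + 200498 = 286142/3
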